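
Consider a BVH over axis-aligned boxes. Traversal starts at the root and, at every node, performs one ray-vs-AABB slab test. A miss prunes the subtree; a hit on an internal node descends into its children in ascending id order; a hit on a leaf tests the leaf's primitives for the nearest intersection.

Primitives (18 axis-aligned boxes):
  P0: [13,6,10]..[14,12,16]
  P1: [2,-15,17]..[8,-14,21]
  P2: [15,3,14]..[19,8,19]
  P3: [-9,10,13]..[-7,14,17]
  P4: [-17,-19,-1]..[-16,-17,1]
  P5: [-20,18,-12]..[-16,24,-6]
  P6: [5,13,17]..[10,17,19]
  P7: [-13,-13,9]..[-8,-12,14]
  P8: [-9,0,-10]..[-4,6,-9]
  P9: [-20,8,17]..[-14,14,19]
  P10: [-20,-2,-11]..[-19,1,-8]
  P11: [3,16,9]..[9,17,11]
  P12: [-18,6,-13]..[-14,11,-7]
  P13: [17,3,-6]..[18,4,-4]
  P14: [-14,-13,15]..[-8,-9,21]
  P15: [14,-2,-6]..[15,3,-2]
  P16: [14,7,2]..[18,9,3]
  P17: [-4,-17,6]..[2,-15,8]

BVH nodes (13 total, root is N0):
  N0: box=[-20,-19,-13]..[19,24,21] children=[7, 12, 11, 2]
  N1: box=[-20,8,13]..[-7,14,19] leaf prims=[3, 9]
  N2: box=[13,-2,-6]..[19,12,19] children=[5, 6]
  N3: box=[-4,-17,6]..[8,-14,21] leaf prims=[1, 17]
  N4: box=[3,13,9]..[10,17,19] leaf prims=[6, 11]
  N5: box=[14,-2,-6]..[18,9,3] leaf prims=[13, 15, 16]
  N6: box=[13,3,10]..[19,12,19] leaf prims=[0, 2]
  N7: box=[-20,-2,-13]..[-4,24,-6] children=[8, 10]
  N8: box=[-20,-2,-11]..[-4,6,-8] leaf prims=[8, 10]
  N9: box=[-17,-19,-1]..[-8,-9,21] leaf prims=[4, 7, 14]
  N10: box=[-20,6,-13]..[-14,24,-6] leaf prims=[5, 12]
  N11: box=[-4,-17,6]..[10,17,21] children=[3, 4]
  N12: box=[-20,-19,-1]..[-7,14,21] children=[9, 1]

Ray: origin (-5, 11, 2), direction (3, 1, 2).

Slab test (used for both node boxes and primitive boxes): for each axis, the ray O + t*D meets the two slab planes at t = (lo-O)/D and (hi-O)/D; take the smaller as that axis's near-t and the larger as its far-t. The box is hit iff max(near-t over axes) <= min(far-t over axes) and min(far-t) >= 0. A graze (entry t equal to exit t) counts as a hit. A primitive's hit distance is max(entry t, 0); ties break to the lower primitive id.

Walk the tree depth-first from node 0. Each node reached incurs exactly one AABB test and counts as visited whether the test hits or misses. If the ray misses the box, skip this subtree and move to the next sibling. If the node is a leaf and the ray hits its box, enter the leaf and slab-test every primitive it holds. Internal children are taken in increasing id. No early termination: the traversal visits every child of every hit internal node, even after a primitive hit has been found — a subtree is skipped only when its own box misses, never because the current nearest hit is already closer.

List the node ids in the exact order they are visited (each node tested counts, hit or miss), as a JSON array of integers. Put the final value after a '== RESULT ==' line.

Trace the traversal:
N0 x:[-5,8] y:[-30,13] z:[-15/2,19/2] -> hit [-5,8], descend [2, 7, 11, 12]
  N2 x:[6,8] y:[-13,1] z:[-4,17/2] -> miss, prune
  N7 x:[-5,1/3] y:[-13,13] z:[-15/2,-4] -> miss, prune
  N11 x:[1/3,5] y:[-28,6] z:[2,19/2] -> hit [2,5], descend [3, 4]
    N3 x:[1/3,13/3] y:[-28,-25] z:[2,19/2] -> miss, prune
    N4 x:[8/3,5] y:[2,6] z:[7/2,17/2] -> hit [7/2,5] leaf, test {P6(miss), P11(miss)}
  N12 x:[-5,-2/3] y:[-30,3] z:[-3/2,19/2] -> miss, prune

7 AABB tests over nodes [0, 2, 7, 11, 3, 4, 12]; 1 leaf entered; closest miss.

== RESULT ==
[0, 2, 7, 11, 3, 4, 12]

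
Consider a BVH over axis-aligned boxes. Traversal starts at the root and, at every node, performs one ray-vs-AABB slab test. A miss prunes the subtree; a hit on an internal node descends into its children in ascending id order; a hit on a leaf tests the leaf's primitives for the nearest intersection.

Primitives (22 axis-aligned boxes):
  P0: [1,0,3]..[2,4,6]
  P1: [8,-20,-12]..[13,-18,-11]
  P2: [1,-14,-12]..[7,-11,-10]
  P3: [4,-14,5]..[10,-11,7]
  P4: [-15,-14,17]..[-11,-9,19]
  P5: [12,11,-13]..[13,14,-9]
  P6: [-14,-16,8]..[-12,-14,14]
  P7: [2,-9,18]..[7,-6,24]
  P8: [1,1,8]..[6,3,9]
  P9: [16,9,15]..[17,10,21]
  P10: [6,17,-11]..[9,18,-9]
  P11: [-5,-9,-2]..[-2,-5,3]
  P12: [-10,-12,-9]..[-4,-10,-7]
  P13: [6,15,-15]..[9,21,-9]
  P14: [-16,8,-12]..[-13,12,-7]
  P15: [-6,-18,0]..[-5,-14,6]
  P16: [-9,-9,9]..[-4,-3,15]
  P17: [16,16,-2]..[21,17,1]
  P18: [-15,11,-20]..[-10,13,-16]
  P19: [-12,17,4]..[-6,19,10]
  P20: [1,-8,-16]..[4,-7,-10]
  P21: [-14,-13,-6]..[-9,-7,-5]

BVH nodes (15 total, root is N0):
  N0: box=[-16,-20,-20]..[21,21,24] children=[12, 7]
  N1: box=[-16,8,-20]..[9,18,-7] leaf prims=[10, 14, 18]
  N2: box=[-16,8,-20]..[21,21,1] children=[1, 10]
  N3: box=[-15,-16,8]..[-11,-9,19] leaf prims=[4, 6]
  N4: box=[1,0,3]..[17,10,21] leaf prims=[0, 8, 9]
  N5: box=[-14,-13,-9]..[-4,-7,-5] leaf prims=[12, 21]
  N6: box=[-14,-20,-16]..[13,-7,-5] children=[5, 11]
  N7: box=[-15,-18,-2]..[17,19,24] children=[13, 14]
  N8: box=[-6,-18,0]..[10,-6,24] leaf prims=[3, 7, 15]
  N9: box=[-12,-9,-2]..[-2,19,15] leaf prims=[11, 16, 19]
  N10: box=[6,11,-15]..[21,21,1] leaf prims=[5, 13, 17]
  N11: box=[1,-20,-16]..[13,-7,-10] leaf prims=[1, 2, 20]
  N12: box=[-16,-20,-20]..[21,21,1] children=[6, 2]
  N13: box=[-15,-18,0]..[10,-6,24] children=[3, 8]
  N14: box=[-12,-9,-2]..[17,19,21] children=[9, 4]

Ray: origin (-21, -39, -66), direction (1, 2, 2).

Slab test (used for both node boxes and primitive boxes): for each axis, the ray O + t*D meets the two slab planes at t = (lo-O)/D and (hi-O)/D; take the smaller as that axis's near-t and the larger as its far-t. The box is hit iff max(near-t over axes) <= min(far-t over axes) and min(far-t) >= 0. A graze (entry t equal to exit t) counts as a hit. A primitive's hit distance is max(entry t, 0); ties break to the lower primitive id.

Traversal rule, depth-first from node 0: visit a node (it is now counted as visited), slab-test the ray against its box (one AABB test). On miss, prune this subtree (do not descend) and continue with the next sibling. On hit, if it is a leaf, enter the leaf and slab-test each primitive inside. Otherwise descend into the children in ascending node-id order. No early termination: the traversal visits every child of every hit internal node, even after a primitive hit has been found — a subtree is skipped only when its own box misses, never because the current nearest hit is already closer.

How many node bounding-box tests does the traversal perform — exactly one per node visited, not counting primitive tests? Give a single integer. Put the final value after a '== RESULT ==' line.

Traverse from the root:
N0 x:[5,42] y:[19/2,30] z:[23,45] -> hit [23,30], descend [7, 12]
  N7 x:[6,38] y:[21/2,29] z:[32,45] -> miss, prune
  N12 x:[5,42] y:[19/2,30] z:[23,67/2] -> hit [23,30], descend [2, 6]
    N2 x:[5,42] y:[47/2,30] z:[23,67/2] -> hit [47/2,30], descend [1, 10]
      N1 x:[5,30] y:[47/2,57/2] z:[23,59/2] -> hit [47/2,57/2] leaf, test {P10@t=28, P14(miss), P18(miss)}
      N10 x:[27,42] y:[25,30] z:[51/2,67/2] -> hit [27,30] leaf, test {P5(miss), P13@t=27, P17(miss)}
    N6 x:[7,34] y:[19/2,16] z:[25,61/2] -> miss, prune

Summary -> nodes [0, 7, 12, 2, 1, 10, 6]; box-tests=7; leaf-entries=2; first=P13

== RESULT ==
7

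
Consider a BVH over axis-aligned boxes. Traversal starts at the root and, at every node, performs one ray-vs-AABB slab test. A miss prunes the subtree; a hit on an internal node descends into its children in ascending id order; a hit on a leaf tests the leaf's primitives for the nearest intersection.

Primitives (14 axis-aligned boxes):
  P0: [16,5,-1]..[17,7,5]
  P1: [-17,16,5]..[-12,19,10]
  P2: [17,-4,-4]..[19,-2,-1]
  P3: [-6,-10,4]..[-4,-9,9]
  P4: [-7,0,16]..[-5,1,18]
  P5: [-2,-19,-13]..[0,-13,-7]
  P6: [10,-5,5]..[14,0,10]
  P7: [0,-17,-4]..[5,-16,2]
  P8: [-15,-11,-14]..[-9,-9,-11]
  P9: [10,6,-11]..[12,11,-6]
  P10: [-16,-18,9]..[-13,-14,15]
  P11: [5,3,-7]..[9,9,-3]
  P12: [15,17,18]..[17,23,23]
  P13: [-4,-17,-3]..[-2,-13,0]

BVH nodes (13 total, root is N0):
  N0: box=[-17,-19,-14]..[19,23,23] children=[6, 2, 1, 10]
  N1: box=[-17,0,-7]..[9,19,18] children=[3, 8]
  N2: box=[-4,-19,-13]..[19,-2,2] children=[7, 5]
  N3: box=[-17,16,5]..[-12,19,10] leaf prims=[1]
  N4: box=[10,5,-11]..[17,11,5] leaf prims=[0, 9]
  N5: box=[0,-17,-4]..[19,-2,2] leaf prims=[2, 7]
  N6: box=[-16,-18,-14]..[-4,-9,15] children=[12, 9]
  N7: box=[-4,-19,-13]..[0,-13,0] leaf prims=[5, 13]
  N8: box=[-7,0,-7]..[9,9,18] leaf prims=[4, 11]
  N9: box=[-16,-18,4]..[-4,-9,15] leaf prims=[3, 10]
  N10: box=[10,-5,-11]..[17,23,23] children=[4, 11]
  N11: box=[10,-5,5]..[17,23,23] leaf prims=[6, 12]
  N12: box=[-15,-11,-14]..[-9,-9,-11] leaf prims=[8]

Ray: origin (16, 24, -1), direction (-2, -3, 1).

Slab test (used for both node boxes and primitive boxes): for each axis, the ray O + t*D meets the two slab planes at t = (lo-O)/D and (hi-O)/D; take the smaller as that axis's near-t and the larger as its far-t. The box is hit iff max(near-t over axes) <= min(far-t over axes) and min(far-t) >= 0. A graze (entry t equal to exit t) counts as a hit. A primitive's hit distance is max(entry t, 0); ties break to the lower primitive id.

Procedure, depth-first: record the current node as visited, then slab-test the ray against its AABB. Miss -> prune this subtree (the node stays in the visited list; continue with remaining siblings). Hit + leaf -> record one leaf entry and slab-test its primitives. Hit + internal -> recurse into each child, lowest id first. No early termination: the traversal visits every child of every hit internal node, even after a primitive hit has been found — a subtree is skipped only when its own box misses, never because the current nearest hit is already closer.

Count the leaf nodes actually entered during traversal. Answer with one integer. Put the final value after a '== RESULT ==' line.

Traverse from the root:
N0 x:[-3/2,33/2] y:[1/3,43/3] z:[-13,24] -> hit [1/3,43/3], descend [1, 2, 6, 10]
  N1 x:[7/2,33/2] y:[5/3,8] z:[-6,19] -> hit [7/2,8], descend [3, 8]
    N3 x:[14,33/2] y:[5/3,8/3] z:[6,11] -> miss, prune
    N8 x:[7/2,23/2] y:[5,8] z:[-6,19] -> hit [5,8] leaf, test {P4(miss), P11(miss)}
  N2 x:[-3/2,10] y:[26/3,43/3] z:[-12,3] -> miss, prune
  N6 x:[10,16] y:[11,14] z:[-13,16] -> hit [11,14], descend [9, 12]
    N9 x:[10,16] y:[11,14] z:[5,16] -> hit [11,14] leaf, test {P3(miss), P10(miss)}
    N12 x:[25/2,31/2] y:[11,35/3] z:[-13,-10] -> miss, prune
  N10 x:[-1/2,3] y:[1/3,29/3] z:[-10,24] -> hit [1/3,3], descend [4, 11]
    N4 x:[-1/2,3] y:[13/3,19/3] z:[-10,6] -> miss, prune
    N11 x:[-1/2,3] y:[1/3,29/3] z:[6,24] -> miss, prune

Visited [0, 1, 3, 8, 2, 6, 9, 12, 10, 4, 11]. Tests: 11 box, 2 leaf. Nearest: miss.

== RESULT ==
2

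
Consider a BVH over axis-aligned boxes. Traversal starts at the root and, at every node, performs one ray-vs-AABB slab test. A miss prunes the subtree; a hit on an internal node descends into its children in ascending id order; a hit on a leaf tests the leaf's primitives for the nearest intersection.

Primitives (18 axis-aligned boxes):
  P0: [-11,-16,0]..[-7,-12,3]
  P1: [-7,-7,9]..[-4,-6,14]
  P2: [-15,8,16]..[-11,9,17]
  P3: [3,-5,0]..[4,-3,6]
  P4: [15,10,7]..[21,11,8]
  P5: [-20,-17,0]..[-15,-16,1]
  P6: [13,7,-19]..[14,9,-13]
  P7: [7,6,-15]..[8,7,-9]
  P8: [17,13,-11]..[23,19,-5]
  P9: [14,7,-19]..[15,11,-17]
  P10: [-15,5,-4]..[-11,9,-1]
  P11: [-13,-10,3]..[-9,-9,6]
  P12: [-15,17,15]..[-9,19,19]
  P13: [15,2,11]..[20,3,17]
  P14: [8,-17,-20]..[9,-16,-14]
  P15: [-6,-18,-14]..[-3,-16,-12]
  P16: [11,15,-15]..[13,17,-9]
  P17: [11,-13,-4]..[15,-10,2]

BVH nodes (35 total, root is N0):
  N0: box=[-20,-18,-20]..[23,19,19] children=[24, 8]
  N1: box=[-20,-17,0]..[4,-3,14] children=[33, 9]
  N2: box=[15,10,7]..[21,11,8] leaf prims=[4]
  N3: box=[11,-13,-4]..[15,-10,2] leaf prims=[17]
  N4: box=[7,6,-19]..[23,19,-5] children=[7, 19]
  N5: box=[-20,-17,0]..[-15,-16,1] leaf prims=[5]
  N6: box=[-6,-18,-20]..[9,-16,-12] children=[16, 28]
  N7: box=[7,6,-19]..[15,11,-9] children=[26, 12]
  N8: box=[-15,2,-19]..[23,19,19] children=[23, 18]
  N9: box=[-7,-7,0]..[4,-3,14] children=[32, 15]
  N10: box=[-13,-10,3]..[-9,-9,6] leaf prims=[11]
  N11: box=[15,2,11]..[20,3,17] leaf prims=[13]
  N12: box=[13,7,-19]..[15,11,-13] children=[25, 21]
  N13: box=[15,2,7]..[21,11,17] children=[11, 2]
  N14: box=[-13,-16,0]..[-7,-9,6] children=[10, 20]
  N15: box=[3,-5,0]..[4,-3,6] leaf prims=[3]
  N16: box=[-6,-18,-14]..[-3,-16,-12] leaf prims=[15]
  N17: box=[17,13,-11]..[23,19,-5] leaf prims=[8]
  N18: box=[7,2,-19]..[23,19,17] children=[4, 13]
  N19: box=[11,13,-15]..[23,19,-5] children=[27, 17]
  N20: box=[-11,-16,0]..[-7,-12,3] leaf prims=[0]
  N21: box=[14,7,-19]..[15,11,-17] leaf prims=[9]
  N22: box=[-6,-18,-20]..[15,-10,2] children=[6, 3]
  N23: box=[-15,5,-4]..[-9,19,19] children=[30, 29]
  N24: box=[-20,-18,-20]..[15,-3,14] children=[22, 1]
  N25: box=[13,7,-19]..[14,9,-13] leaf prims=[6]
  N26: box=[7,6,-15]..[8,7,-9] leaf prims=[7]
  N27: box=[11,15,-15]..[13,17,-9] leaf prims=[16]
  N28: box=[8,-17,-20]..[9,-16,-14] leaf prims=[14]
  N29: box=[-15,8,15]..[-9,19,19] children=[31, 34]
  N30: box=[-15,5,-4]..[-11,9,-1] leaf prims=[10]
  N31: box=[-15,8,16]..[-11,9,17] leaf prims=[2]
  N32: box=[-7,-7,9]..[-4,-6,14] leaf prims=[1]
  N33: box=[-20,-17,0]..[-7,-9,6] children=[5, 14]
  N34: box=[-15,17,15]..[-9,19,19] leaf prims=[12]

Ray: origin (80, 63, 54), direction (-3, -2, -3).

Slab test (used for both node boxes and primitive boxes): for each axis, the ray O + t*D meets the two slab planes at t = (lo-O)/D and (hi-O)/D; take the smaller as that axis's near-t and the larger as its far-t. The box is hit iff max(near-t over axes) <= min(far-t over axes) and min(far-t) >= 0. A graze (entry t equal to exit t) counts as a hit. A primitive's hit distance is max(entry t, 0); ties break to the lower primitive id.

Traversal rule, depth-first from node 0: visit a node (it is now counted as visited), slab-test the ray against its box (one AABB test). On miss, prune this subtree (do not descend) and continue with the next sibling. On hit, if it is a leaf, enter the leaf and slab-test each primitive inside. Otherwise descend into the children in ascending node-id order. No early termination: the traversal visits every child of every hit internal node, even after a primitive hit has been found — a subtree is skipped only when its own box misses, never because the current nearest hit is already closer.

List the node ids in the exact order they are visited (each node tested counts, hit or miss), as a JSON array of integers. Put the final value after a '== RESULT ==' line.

Walk:
N0 x:[19,100/3] y:[22,81/2] z:[35/3,74/3] -> hit [22,74/3], descend [8, 24]
  N8 x:[19,95/3] y:[22,61/2] z:[35/3,73/3] -> hit [22,73/3], descend [18, 23]
    N18 x:[19,73/3] y:[22,61/2] z:[37/3,73/3] -> hit [22,73/3], descend [4, 13]
      N4 x:[19,73/3] y:[22,57/2] z:[59/3,73/3] -> hit [22,73/3], descend [7, 19]
        N7 x:[65/3,73/3] y:[26,57/2] z:[21,73/3] -> miss, prune
        N19 x:[19,23] y:[22,25] z:[59/3,23] -> hit [22,23], descend [17, 27]
          N17 x:[19,21] y:[22,25] z:[59/3,65/3] -> miss, prune
          N27 x:[67/3,23] y:[23,24] z:[21,23] -> hit [23,23] leaf, test {P16@t=23}
      N13 x:[59/3,65/3] y:[26,61/2] z:[37/3,47/3] -> miss, prune
    N23 x:[89/3,95/3] y:[22,29] z:[35/3,58/3] -> miss, prune
  N24 x:[65/3,100/3] y:[33,81/2] z:[40/3,74/3] -> miss, prune

order=[0, 8, 18, 4, 7, 19, 17, 27, 13, 23, 24]  |boxes|=11  |leaves|=1  hit=P16

== RESULT ==
[0, 8, 18, 4, 7, 19, 17, 27, 13, 23, 24]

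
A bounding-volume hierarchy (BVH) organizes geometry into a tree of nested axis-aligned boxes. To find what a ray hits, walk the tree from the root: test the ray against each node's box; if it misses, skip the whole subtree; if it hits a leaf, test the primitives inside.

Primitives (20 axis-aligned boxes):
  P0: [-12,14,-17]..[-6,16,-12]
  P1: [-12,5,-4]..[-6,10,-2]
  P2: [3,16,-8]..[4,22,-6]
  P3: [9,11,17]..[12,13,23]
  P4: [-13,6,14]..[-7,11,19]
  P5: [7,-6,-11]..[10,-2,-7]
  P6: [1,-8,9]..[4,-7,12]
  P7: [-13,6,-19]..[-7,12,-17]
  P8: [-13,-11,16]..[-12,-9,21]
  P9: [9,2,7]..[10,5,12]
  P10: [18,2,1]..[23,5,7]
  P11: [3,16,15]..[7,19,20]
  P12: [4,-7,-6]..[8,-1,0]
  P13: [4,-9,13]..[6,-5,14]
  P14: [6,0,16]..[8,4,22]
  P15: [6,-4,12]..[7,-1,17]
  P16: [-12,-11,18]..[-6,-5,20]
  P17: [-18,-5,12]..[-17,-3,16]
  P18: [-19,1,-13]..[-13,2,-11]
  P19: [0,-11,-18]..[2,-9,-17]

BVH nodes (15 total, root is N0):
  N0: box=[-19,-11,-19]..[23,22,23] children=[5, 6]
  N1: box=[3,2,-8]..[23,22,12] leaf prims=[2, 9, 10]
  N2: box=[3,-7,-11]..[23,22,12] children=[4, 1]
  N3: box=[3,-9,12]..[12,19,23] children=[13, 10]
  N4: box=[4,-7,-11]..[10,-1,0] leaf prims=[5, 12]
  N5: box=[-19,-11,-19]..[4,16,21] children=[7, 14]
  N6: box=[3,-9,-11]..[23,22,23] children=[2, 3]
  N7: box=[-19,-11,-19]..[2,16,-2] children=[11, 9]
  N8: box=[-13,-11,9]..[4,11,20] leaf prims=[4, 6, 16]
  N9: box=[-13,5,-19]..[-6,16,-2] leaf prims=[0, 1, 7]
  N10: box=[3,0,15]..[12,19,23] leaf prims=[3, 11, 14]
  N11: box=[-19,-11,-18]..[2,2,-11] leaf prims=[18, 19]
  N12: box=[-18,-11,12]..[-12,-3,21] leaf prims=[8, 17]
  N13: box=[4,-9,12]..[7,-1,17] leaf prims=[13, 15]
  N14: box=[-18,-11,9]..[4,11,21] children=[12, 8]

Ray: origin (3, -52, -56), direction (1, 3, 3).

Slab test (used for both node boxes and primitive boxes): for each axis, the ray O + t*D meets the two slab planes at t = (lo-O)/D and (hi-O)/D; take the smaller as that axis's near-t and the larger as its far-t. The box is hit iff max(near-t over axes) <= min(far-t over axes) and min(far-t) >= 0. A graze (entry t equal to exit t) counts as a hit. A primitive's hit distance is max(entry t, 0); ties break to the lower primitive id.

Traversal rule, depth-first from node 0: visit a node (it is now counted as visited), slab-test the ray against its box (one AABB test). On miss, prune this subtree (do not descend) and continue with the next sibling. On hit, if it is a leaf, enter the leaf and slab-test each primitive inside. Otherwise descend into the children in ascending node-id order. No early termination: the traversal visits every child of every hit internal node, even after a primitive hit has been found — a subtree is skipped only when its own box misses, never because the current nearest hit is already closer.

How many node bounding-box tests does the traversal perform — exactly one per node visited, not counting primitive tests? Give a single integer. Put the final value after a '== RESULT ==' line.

Trace the traversal:
N0 x:[-22,20] y:[41/3,74/3] z:[37/3,79/3] -> hit [41/3,20], descend [5, 6]
  N5 x:[-22,1] y:[41/3,68/3] z:[37/3,77/3] -> miss, prune
  N6 x:[0,20] y:[43/3,74/3] z:[15,79/3] -> hit [15,20], descend [2, 3]
    N2 x:[0,20] y:[15,74/3] z:[15,68/3] -> hit [15,20], descend [1, 4]
      N1 x:[0,20] y:[18,74/3] z:[16,68/3] -> hit [18,20] leaf, test {P2(miss), P9(miss), P10@t=19}
      N4 x:[1,7] y:[15,17] z:[15,56/3] -> miss, prune
    N3 x:[0,9] y:[43/3,71/3] z:[68/3,79/3] -> miss, prune

Visited [0, 5, 6, 2, 1, 4, 3]. Tests: 7 box, 1 leaf. Nearest: P10.

== RESULT ==
7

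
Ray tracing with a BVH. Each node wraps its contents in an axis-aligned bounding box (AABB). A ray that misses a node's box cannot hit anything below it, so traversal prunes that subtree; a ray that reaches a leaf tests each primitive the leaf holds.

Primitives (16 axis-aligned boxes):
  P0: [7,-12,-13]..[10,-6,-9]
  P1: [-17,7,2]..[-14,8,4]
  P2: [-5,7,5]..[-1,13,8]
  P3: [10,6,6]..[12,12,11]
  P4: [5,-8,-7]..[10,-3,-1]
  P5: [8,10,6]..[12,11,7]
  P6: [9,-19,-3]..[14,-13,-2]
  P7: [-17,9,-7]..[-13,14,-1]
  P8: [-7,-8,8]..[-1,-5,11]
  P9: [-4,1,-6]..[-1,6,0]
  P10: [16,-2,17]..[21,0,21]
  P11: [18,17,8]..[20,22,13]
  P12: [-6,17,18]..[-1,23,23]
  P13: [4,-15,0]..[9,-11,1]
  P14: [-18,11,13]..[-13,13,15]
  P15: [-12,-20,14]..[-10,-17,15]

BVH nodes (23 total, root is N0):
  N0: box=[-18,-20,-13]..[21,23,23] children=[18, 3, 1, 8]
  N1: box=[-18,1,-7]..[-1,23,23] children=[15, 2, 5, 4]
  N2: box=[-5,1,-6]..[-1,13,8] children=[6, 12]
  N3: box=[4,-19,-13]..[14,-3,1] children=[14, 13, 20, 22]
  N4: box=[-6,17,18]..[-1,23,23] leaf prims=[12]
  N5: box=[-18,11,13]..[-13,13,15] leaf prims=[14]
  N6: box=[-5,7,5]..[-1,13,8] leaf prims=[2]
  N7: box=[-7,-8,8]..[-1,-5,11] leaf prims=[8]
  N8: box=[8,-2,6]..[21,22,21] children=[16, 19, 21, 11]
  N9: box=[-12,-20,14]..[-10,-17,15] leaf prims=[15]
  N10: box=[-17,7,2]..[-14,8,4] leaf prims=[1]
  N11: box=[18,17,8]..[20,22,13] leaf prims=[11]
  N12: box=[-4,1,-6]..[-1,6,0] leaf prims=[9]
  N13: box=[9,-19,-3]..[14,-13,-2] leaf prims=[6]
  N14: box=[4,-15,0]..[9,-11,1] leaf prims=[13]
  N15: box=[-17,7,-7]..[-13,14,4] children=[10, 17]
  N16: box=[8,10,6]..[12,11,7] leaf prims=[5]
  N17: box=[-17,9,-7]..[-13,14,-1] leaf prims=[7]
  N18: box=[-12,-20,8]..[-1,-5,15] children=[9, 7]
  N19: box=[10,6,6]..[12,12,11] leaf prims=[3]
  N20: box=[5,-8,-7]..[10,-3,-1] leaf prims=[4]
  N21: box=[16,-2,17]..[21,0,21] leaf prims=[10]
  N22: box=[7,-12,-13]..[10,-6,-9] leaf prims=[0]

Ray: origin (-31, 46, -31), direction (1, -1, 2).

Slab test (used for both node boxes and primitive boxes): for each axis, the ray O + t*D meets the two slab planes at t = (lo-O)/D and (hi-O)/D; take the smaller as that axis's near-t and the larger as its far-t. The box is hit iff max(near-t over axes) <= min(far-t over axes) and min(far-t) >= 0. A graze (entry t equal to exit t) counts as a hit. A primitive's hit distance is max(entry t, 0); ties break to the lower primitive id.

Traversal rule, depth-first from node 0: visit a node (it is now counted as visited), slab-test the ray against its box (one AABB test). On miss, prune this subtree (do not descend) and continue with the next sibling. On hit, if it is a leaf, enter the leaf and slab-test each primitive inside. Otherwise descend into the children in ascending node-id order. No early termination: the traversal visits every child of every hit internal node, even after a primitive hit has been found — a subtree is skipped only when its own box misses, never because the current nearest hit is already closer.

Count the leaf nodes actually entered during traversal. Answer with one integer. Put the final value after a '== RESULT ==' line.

Trace the traversal:
N0 x:[13,52] y:[23,66] z:[9,27] -> hit [23,27], descend [1, 3, 8, 18]
  N1 x:[13,30] y:[23,45] z:[12,27] -> hit [23,27], descend [2, 4, 5, 15]
    N2 x:[26,30] y:[33,45] z:[25/2,39/2] -> miss, prune
    N4 x:[25,30] y:[23,29] z:[49/2,27] -> hit [25,27] leaf, test {P12@t=25}
    N5 x:[13,18] y:[33,35] z:[22,23] -> miss, prune
    N15 x:[14,18] y:[32,39] z:[12,35/2] -> miss, prune
  N3 x:[35,45] y:[49,65] z:[9,16] -> miss, prune
  N8 x:[39,52] y:[24,48] z:[37/2,26] -> miss, prune
  N18 x:[19,30] y:[51,66] z:[39/2,23] -> miss, prune

Visited [0, 1, 2, 4, 5, 15, 3, 8, 18]. Tests: 9 box, 1 leaf. Nearest: P12.

== RESULT ==
1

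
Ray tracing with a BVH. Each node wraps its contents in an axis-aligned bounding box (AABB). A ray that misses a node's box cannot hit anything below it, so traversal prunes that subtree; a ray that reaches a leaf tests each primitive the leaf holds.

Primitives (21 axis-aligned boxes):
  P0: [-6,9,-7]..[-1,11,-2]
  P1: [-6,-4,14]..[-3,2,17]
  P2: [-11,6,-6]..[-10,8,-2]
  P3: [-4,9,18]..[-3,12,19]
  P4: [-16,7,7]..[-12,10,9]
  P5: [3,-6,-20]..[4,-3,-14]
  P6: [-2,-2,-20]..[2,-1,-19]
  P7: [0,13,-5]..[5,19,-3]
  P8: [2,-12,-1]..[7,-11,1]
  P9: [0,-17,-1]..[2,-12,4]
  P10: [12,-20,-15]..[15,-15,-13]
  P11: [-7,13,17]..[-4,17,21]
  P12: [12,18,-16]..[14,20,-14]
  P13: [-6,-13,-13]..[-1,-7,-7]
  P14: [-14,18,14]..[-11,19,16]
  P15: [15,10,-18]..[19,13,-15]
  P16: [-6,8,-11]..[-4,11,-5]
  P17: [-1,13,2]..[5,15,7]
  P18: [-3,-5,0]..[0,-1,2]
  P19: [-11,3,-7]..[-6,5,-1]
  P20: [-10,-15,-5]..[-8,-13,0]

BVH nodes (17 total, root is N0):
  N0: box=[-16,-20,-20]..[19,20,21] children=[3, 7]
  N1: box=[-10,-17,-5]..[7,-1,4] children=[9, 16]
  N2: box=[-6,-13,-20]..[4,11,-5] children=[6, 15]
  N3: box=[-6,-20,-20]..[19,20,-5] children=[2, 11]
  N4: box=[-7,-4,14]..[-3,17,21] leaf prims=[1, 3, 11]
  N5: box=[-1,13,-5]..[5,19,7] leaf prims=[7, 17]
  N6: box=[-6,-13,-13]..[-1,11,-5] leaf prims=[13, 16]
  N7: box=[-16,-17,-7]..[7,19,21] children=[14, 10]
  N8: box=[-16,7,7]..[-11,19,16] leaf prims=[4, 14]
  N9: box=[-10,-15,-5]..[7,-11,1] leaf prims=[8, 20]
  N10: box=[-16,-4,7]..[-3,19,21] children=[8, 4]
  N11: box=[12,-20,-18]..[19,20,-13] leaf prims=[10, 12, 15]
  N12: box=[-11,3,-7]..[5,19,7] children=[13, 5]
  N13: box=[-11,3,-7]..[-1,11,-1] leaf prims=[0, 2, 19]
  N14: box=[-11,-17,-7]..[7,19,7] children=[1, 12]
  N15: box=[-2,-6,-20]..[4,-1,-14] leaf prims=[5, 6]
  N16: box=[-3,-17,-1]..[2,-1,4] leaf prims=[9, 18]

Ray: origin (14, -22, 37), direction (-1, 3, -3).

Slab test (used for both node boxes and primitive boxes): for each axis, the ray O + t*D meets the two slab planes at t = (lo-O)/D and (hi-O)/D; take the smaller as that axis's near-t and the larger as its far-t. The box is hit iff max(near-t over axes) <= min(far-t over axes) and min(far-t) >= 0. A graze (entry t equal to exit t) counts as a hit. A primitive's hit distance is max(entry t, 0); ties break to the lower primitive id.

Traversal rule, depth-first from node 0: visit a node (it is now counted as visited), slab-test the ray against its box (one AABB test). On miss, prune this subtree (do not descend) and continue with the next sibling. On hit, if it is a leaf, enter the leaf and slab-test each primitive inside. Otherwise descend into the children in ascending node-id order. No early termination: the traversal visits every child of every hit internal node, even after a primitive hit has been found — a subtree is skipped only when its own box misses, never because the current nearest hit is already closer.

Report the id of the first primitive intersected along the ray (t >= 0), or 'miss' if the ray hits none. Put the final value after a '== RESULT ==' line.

Traverse from the root:
N0 x:[-5,30] y:[2/3,14] z:[16/3,19] -> hit [16/3,14], descend [3, 7]
  N3 x:[-5,20] y:[2/3,14] z:[14,19] -> hit [14,14], descend [2, 11]
    N2 x:[10,20] y:[3,11] z:[14,19] -> miss, prune
    N11 x:[-5,2] y:[2/3,14] z:[50/3,55/3] -> miss, prune
  N7 x:[7,30] y:[5/3,41/3] z:[16/3,44/3] -> hit [7,41/3], descend [10, 14]
    N10 x:[17,30] y:[6,41/3] z:[16/3,10] -> miss, prune
    N14 x:[7,25] y:[5/3,41/3] z:[10,44/3] -> hit [10,41/3], descend [1, 12]
      N1 x:[7,24] y:[5/3,7] z:[11,14] -> miss, prune
      N12 x:[9,25] y:[25/3,41/3] z:[10,44/3] -> hit [10,41/3], descend [5, 13]
        N5 x:[9,15] y:[35/3,41/3] z:[10,14] -> hit [35/3,41/3] leaf, test {P7@t=40/3, P17@t=35/3}
        N13 x:[15,25] y:[25/3,11] z:[38/3,44/3] -> miss, prune

Summary -> nodes [0, 3, 2, 11, 7, 10, 14, 1, 12, 5, 13]; box-tests=11; leaf-entries=1; first=P17

== RESULT ==
17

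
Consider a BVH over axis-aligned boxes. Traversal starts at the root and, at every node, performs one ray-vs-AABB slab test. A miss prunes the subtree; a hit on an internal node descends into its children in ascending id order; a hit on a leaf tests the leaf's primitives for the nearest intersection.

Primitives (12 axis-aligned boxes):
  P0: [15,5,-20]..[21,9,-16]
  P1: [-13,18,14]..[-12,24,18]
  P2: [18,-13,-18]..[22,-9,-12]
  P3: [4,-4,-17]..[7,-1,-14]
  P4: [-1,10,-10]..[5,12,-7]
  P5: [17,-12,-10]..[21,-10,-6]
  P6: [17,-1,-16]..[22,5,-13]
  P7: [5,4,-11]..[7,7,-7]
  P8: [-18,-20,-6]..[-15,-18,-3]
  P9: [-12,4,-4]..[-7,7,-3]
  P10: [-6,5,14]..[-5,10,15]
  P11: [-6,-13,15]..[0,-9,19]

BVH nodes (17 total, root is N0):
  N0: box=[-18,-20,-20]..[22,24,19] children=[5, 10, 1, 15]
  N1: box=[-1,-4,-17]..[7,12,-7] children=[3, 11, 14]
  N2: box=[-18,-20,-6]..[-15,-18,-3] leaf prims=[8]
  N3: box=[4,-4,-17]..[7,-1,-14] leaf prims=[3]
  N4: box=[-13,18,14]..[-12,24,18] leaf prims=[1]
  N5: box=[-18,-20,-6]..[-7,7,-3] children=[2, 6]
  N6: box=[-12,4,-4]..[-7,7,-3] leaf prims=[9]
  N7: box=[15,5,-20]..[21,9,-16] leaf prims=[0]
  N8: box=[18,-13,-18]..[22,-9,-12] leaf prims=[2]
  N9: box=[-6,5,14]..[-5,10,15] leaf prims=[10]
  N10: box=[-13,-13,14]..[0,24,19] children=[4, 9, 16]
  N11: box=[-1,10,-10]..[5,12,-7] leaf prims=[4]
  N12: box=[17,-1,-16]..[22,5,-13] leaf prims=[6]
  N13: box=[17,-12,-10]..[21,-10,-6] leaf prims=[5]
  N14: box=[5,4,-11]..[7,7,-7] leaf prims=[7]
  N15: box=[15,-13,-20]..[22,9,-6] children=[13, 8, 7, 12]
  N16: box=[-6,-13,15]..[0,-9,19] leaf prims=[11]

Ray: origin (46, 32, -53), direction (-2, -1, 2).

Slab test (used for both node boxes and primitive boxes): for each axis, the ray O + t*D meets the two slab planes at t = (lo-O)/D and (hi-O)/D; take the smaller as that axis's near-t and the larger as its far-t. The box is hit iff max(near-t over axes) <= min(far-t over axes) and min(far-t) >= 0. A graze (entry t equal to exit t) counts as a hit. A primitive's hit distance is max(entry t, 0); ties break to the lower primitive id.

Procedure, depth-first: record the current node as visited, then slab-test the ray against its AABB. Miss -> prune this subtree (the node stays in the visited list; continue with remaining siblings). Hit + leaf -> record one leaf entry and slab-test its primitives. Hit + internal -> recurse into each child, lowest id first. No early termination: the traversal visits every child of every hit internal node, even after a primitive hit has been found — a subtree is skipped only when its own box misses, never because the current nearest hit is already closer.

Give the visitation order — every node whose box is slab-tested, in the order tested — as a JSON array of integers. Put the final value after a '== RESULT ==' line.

Walk:
N0 x:[12,32] y:[8,52] z:[33/2,36] -> hit [33/2,32], descend [1, 5, 10, 15]
  N1 x:[39/2,47/2] y:[20,36] z:[18,23] -> hit [20,23], descend [3, 11, 14]
    N3 x:[39/2,21] y:[33,36] z:[18,39/2] -> miss, prune
    N11 x:[41/2,47/2] y:[20,22] z:[43/2,23] -> hit [43/2,22] leaf, test {P4@t=43/2}
    N14 x:[39/2,41/2] y:[25,28] z:[21,23] -> miss, prune
  N5 x:[53/2,32] y:[25,52] z:[47/2,25] -> miss, prune
  N10 x:[23,59/2] y:[8,45] z:[67/2,36] -> miss, prune
  N15 x:[12,31/2] y:[23,45] z:[33/2,47/2] -> miss, prune

order=[0, 1, 3, 11, 14, 5, 10, 15]  |boxes|=8  |leaves|=1  hit=P4

== RESULT ==
[0, 1, 3, 11, 14, 5, 10, 15]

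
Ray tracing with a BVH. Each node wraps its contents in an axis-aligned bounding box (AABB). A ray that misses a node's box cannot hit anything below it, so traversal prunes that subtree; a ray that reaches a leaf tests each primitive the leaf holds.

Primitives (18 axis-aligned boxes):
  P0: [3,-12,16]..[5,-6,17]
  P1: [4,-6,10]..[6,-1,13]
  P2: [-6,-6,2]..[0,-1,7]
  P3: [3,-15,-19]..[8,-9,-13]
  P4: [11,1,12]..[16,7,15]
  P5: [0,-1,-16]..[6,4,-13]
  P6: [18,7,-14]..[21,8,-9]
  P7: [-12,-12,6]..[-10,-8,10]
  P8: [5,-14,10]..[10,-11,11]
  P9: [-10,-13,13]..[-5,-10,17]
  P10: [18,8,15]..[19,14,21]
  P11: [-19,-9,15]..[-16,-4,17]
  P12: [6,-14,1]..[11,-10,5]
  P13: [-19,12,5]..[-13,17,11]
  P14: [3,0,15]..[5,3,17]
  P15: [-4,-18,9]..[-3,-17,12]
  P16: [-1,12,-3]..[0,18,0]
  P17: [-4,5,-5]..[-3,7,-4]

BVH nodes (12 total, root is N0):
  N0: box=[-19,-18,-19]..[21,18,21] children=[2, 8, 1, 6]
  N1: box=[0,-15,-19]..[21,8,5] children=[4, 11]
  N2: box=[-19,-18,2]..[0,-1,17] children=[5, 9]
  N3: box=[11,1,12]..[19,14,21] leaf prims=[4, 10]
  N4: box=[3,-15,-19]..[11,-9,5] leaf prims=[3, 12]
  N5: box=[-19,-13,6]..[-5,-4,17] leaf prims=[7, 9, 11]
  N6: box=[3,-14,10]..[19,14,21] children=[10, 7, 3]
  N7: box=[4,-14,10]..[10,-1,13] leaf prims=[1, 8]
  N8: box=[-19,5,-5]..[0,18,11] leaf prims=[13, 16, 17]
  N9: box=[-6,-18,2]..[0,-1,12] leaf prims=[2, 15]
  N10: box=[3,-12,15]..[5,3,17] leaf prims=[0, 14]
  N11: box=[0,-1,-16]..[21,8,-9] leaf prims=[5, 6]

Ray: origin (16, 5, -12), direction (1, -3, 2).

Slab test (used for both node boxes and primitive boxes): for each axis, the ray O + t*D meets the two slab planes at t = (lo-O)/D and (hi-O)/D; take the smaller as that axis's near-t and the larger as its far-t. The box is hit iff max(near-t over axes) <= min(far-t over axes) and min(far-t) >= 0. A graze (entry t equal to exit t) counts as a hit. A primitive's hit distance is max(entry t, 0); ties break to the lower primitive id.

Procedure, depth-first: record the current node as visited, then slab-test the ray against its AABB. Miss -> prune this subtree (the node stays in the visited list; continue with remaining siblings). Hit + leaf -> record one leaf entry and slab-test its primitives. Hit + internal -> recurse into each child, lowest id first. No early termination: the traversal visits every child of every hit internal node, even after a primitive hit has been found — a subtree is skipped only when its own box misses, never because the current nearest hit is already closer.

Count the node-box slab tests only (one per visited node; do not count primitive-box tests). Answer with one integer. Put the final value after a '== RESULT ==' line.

Walk:
N0 x:[-35,5] y:[-13/3,23/3] z:[-7/2,33/2] -> hit [-7/2,5], descend [1, 2, 6, 8]
  N1 x:[-16,5] y:[-1,20/3] z:[-7/2,17/2] -> hit [-1,5], descend [4, 11]
    N4 x:[-13,-5] y:[14/3,20/3] z:[-7/2,17/2] -> miss, prune
    N11 x:[-16,5] y:[-1,2] z:[-2,3/2] -> hit [-1,3/2] leaf, test {P5(miss), P6(miss)}
  N2 x:[-35,-16] y:[2,23/3] z:[7,29/2] -> miss, prune
  N6 x:[-13,3] y:[-3,19/3] z:[11,33/2] -> miss, prune
  N8 x:[-35,-16] y:[-13/3,0] z:[7/2,23/2] -> miss, prune

Summary -> nodes [0, 1, 4, 11, 2, 6, 8]; box-tests=7; leaf-entries=1; first=miss

== RESULT ==
7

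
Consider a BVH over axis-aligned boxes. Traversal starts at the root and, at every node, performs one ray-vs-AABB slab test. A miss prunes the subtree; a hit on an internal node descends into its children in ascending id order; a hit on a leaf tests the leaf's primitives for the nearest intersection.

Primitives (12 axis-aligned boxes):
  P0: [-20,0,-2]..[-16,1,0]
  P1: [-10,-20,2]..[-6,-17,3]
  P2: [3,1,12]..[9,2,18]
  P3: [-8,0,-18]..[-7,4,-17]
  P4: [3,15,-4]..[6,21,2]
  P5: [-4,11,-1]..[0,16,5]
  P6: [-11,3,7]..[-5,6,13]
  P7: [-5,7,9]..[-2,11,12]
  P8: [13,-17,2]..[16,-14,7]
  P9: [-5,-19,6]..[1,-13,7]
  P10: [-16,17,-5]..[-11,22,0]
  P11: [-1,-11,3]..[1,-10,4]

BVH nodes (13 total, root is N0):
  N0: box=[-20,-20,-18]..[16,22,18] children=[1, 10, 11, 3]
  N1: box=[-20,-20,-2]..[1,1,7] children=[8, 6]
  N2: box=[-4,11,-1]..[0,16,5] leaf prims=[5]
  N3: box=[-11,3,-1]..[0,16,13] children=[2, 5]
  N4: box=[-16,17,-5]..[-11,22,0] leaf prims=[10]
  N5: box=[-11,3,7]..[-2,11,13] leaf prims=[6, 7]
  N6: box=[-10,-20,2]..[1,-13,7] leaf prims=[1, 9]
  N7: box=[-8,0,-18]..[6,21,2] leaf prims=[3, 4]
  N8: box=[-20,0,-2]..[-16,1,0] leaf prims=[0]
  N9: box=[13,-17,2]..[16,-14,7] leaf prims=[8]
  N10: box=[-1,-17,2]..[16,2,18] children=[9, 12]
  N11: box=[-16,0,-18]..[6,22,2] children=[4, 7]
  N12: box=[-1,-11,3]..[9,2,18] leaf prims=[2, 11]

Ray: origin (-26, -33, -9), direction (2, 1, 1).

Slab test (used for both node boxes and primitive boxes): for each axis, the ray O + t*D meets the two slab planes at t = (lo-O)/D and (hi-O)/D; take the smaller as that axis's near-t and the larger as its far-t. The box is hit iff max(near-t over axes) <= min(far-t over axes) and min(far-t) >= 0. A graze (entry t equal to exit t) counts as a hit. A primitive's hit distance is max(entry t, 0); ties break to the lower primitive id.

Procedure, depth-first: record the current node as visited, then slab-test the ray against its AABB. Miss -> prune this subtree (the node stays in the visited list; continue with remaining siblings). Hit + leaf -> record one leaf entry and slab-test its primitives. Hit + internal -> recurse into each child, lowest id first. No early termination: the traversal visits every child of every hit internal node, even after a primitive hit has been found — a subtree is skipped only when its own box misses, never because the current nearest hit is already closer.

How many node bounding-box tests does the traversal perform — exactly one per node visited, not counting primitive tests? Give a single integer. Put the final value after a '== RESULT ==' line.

Traverse from the root:
N0 x:[3,21] y:[13,55] z:[-9,27] -> hit [13,21], descend [1, 3, 10, 11]
  N1 x:[3,27/2] y:[13,34] z:[7,16] -> hit [13,27/2], descend [6, 8]
    N6 x:[8,27/2] y:[13,20] z:[11,16] -> hit [13,27/2] leaf, test {P1(miss), P9(miss)}
    N8 x:[3,5] y:[33,34] z:[7,9] -> miss, prune
  N3 x:[15/2,13] y:[36,49] z:[8,22] -> miss, prune
  N10 x:[25/2,21] y:[16,35] z:[11,27] -> hit [16,21], descend [9, 12]
    N9 x:[39/2,21] y:[16,19] z:[11,16] -> miss, prune
    N12 x:[25/2,35/2] y:[22,35] z:[12,27] -> miss, prune
  N11 x:[5,16] y:[33,55] z:[-9,11] -> miss, prune

Summary -> nodes [0, 1, 6, 8, 3, 10, 9, 12, 11]; box-tests=9; leaf-entries=1; first=miss

== RESULT ==
9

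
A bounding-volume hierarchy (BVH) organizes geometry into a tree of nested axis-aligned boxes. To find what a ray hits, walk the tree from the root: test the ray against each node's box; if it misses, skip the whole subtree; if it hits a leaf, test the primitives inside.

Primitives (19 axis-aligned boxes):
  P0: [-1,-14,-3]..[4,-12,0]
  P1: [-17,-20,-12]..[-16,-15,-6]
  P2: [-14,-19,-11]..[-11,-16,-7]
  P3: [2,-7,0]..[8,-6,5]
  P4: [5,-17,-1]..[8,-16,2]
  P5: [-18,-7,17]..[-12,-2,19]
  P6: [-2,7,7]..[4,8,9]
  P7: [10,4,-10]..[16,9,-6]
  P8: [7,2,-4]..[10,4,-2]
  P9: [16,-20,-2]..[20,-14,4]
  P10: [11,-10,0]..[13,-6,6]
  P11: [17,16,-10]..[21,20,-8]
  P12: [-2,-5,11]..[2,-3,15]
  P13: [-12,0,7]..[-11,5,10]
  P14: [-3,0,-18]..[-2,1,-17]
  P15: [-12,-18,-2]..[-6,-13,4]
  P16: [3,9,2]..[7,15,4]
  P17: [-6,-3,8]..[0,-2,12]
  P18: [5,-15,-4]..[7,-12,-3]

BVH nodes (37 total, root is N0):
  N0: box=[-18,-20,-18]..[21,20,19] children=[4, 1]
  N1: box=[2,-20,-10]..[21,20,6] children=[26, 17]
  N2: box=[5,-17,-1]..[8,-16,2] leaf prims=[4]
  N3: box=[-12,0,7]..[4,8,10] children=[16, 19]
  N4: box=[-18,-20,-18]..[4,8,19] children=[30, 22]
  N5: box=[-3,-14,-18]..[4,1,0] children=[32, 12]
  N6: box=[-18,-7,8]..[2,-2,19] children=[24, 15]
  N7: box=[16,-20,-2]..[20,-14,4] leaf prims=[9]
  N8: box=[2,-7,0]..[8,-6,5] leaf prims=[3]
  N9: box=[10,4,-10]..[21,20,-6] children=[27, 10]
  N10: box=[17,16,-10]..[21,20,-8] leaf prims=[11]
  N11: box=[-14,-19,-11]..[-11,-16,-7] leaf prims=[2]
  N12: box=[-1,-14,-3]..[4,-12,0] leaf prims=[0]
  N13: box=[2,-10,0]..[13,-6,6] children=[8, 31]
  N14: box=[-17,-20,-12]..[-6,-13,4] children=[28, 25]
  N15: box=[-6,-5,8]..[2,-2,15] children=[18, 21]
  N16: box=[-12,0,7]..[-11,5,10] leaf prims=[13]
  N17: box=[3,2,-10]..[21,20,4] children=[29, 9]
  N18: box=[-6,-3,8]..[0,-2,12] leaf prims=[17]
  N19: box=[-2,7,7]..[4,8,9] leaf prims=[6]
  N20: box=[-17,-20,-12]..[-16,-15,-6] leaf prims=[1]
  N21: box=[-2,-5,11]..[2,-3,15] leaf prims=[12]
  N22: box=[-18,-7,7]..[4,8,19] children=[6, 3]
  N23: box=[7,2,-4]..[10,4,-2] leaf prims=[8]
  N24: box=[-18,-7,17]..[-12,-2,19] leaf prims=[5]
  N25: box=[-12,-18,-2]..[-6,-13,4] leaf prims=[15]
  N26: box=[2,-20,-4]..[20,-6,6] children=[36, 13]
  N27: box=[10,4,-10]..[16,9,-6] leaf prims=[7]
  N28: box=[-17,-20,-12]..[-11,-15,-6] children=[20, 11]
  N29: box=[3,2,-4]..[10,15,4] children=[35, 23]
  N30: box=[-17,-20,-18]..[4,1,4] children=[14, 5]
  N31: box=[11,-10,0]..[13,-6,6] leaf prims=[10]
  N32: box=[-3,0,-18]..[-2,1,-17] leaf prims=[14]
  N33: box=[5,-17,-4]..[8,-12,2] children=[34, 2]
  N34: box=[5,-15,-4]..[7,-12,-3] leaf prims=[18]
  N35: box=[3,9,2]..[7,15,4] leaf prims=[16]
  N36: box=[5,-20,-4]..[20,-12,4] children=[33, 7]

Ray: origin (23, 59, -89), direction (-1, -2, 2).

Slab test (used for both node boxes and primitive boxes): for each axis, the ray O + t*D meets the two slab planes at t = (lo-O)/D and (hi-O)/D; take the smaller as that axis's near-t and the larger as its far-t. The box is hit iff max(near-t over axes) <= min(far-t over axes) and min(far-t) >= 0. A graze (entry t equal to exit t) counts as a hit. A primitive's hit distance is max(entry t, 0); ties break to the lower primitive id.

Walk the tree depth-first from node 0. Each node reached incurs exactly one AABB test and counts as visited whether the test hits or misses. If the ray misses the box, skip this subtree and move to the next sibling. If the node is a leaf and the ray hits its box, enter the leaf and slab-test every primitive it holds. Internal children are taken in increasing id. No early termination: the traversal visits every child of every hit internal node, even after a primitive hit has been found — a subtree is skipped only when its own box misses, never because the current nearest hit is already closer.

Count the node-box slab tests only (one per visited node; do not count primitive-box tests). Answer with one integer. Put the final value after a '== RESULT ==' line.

Traverse from the root:
N0 x:[2,41] y:[39/2,79/2] z:[71/2,54] -> hit [71/2,79/2], descend [1, 4]
  N1 x:[2,21] y:[39/2,79/2] z:[79/2,95/2] -> miss, prune
  N4 x:[19,41] y:[51/2,79/2] z:[71/2,54] -> hit [71/2,79/2], descend [22, 30]
    N22 x:[19,41] y:[51/2,33] z:[48,54] -> miss, prune
    N30 x:[19,40] y:[29,79/2] z:[71/2,93/2] -> hit [71/2,79/2], descend [5, 14]
      N5 x:[19,26] y:[29,73/2] z:[71/2,89/2] -> miss, prune
      N14 x:[29,40] y:[36,79/2] z:[77/2,93/2] -> hit [77/2,79/2], descend [25, 28]
        N25 x:[29,35] y:[36,77/2] z:[87/2,93/2] -> miss, prune
        N28 x:[34,40] y:[37,79/2] z:[77/2,83/2] -> hit [77/2,79/2], descend [11, 20]
          N11 x:[34,37] y:[75/2,39] z:[39,41] -> miss, prune
          N20 x:[39,40] y:[37,79/2] z:[77/2,83/2] -> hit [39,79/2] leaf, test {P1@t=39}

Summary -> nodes [0, 1, 4, 22, 30, 5, 14, 25, 28, 11, 20]; box-tests=11; leaf-entries=1; first=P1

== RESULT ==
11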